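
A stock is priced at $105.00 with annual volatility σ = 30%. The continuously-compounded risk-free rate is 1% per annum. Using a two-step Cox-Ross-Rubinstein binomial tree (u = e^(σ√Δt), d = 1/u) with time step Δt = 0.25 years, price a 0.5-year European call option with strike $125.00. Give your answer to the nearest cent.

$3.69

CRR parameters: u = e^(σ√Δt) = e^(0.3·√0.25) = 1.1618, d = 1/u = 0.8607
Per-period rate: rΔt = 0.01·0.25 = 0.0025, so R = e^0.0025 = 1.0025
Risk-neutral probability p = (e^0.0025 − 0.8607)/(1.1618 − 0.8607) = 0.1418/0.3011 = 0.4709
Terminal stock prices: S_uu = 141.7, S_ud = 105, S_dd = 77.79
Terminal payoffs (S − K): max(16.74, 0) = 16.74, max(-20, 0) = 0, max(-47.21, 0) = 0
Node u (S = 122): V_u = e^(−0.0025)·[0.4709·16.7352 + 0.5291·0.0000] = 7.8606
Node d (S = 90.37): V_d = e^(−0.0025)·[0.4709·0.0000 + 0.5291·0.0000] = 0.0000
Node 0 (S = 105): V_0 = e^(−0.0025)·[0.4709·7.8606 + 0.5291·0.0000] = 3.6922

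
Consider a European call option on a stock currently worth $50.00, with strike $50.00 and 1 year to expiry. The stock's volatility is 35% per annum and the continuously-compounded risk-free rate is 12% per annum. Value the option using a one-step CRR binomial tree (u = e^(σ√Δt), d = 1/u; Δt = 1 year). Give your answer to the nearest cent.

$11.00

CRR parameters: u = e^(σ√Δt) = e^(0.35·√1) = 1.4191, d = 1/u = 0.7047
Per-period rate: rΔt = 0.12·1 = 0.12, so R = e^0.12 = 1.1275
Risk-neutral probability p = (e^0.12 − 0.7047)/(1.4191 − 0.7047) = 0.4228/0.7144 = 0.5919
Terminal stock prices: S_u = 70.95, S_d = 35.23
Terminal payoffs (S − K): max(20.95, 0) = 20.95, max(-14.77, 0) = 0
Node 0 (S = 50): V_0 = e^(−0.12)·[0.5919·20.9534 + 0.4081·0.0000] = 10.9990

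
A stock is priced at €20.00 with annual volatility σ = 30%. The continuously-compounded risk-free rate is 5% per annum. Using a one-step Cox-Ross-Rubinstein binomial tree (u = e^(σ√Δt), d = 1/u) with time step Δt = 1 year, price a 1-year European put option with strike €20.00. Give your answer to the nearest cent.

€2.42

CRR parameters: u = e^(σ√Δt) = e^(0.3·√1) = 1.3499, d = 1/u = 0.7408
Per-period rate: rΔt = 0.05·1 = 0.05, so R = e^0.05 = 1.0513
Risk-neutral probability p = (e^0.05 − 0.7408)/(1.3499 − 0.7408) = 0.3105/0.6090 = 0.5097
Terminal stock prices: S_u = 27, S_d = 14.82
Terminal payoffs (K − S): max(-6.997, 0) = 0, max(5.184, 0) = 5.184
Node 0 (S = 20): V_0 = e^(−0.05)·[0.5097·0.0000 + 0.4903·5.1836] = 2.4174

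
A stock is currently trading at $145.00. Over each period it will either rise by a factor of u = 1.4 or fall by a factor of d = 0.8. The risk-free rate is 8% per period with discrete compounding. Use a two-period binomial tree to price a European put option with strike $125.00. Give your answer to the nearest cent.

Risk-neutral probability p = (1 + 0.08 − 0.8)/(1.4 − 0.8) = 0.2800/0.6000 = 0.4667
Terminal stock prices: S_uu = 284.2, S_ud = 162.4, S_dd = 92.8
Terminal payoffs (K − S): max(-159.2, 0) = 0, max(-37.4, 0) = 0, max(32.2, 0) = 32.2
Node u (S = 203): V_u = 1/1.08·[0.4667·0.0000 + 0.5333·0.0000] = 0.0000
Node d (S = 116): V_d = 1/1.08·[0.4667·0.0000 + 0.5333·32.2000] = 15.9012
Node 0 (S = 145): V_0 = 1/1.08·[0.4667·0.0000 + 0.5333·15.9012] = 7.8525

$7.85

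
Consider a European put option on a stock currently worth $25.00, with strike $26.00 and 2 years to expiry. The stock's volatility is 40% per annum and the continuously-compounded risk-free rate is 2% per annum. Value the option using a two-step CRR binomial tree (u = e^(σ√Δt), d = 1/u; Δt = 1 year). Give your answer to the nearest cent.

CRR parameters: u = e^(σ√Δt) = e^(0.4·√1) = 1.4918, d = 1/u = 0.6703
Per-period rate: rΔt = 0.02·1 = 0.02, so R = e^0.02 = 1.0202
Risk-neutral probability p = (e^0.02 − 0.6703)/(1.4918 − 0.6703) = 0.3499/0.8215 = 0.4259
Terminal stock prices: S_uu = 55.64, S_ud = 25, S_dd = 11.23
Terminal payoffs (K − S): max(-29.64, 0) = 0, max(1, 0) = 1, max(14.77, 0) = 14.77
Node u (S = 37.3): V_u = e^(−0.02)·[0.4259·0.0000 + 0.5741·1.0000] = 0.5627
Node d (S = 16.76): V_d = e^(−0.02)·[0.4259·1.0000 + 0.5741·14.7668] = 8.7272
Node 0 (S = 25): V_0 = e^(−0.02)·[0.4259·0.5627 + 0.5741·8.7272] = 5.1460

$5.15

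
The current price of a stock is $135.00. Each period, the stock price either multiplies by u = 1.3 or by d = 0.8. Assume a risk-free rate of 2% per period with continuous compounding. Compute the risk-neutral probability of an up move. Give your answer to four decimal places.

Risk-neutral probability p = (e^0.02 − 0.8)/(1.3 − 0.8) = 0.2202/0.5000 = 0.4404

p = 0.4404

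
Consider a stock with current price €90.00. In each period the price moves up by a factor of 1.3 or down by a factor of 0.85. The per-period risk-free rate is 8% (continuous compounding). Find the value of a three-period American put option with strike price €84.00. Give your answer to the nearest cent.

Risk-neutral probability p = (e^0.08 − 0.85)/(1.3 − 0.85) = 0.2333/0.4500 = 0.5184
Terminal stock prices: S_uuu = 197.7, S_uud = 129.3, S_udd = 84.53, S_ddd = 55.27
Terminal payoffs (K − S): max(-113.7, 0) = 0, max(-45.29, 0) = 0, max(-0.5325, 0) = 0, max(28.73, 0) = 28.73
Node uu (S = 152.1): continuation = e^(−0.08)·[0.5184·0.0000 + 0.4816·0.0000] = 0.0000; exercise value = 0.0000 ≤ continuation, so V_uu = 0.0000
Node ud (S = 99.45): continuation = e^(−0.08)·[0.5184·0.0000 + 0.4816·0.0000] = 0.0000; exercise value = 0.0000 ≤ continuation, so V_ud = 0.0000
Node dd (S = 65.02): continuation = e^(−0.08)·[0.5184·0.0000 + 0.4816·28.7288] = 12.7716; exercise value = 18.9750 > continuation, so V_dd = 18.9750 (exercise)
Node u (S = 117): continuation = e^(−0.08)·[0.5184·0.0000 + 0.4816·0.0000] = 0.0000; exercise value = 0.0000 ≤ continuation, so V_u = 0.0000
Node d (S = 76.5): continuation = e^(−0.08)·[0.5184·0.0000 + 0.4816·18.9750] = 8.4355; exercise value = 7.5000 ≤ continuation, so V_d = 8.4355
Node 0 (S = 90): continuation = e^(−0.08)·[0.5184·0.0000 + 0.4816·8.4355] = 3.7501; exercise value = 0.0000 ≤ continuation, so V_0 = 3.7501

€3.75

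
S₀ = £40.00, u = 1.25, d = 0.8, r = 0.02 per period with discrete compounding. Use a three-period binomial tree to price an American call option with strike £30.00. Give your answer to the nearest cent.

£12.93

Risk-neutral probability p = (1 + 0.02 − 0.8)/(1.25 − 0.8) = 0.2200/0.4500 = 0.4889
Terminal stock prices: S_uuu = 78.12, S_uud = 50, S_udd = 32, S_ddd = 20.48
Terminal payoffs (S − K): max(48.12, 0) = 48.12, max(20, 0) = 20, max(2, 0) = 2, max(-9.52, 0) = 0
Node uu (S = 62.5): continuation = 1/1.02·[0.4889·48.1250 + 0.5111·20.0000] = 33.0882; exercise value = 32.5000 ≤ continuation, so V_uu = 33.0882
Node ud (S = 40): continuation = 1/1.02·[0.4889·20.0000 + 0.5111·2.0000] = 10.5882; exercise value = 10.0000 ≤ continuation, so V_ud = 10.5882
Node dd (S = 25.6): continuation = 1/1.02·[0.4889·2.0000 + 0.5111·0.0000] = 0.9586; exercise value = 0.0000 ≤ continuation, so V_dd = 0.9586
Node u (S = 50): continuation = 1/1.02·[0.4889·33.0882 + 0.5111·10.5882] = 21.1649; exercise value = 20.0000 ≤ continuation, so V_u = 21.1649
Node d (S = 32): continuation = 1/1.02·[0.4889·10.5882 + 0.5111·0.9586] = 5.5553; exercise value = 2.0000 ≤ continuation, so V_d = 5.5553
Node 0 (S = 40): continuation = 1/1.02·[0.4889·21.1649 + 0.5111·5.5553] = 12.9281; exercise value = 10.0000 ≤ continuation, so V_0 = 12.9281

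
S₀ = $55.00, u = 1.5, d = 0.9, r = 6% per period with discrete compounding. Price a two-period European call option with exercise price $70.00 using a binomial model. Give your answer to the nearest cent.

$4.88

Risk-neutral probability p = (1 + 0.06 − 0.9)/(1.5 − 0.9) = 0.1600/0.6000 = 0.2667
Terminal stock prices: S_uu = 123.8, S_ud = 74.25, S_dd = 44.55
Terminal payoffs (S − K): max(53.75, 0) = 53.75, max(4.25, 0) = 4.25, max(-25.45, 0) = 0
Node u (S = 82.5): V_u = 1/1.06·[0.2667·53.7500 + 0.7333·4.2500] = 16.4623
Node d (S = 49.5): V_d = 1/1.06·[0.2667·4.2500 + 0.7333·0.0000] = 1.0692
Node 0 (S = 55): V_0 = 1/1.06·[0.2667·16.4623 + 0.7333·1.0692] = 4.8811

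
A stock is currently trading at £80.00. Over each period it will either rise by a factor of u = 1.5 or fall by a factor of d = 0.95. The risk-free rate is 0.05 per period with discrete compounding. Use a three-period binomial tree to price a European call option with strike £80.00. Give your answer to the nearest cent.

£16.29

Risk-neutral probability p = (1 + 0.05 − 0.95)/(1.5 − 0.95) = 0.1000/0.5500 = 0.1818
Terminal stock prices: S_uuu = 270, S_uud = 171, S_udd = 108.3, S_ddd = 68.59
Terminal payoffs (S − K): max(190, 0) = 190, max(91, 0) = 91, max(28.3, 0) = 28.3, max(-11.41, 0) = 0
Node uu (S = 180): V_uu = 1/1.05·[0.1818·190.0000 + 0.8182·91.0000] = 103.8095
Node ud (S = 114): V_ud = 1/1.05·[0.1818·91.0000 + 0.8182·28.3000] = 37.8095
Node dd (S = 72.2): V_dd = 1/1.05·[0.1818·28.3000 + 0.8182·0.0000] = 4.9004
Node u (S = 120): V_u = 1/1.05·[0.1818·103.8095 + 0.8182·37.8095] = 47.4376
Node d (S = 76): V_d = 1/1.05·[0.1818·37.8095 + 0.8182·4.9004] = 10.3656
Node 0 (S = 80): V_0 = 1/1.05·[0.1818·47.4376 + 0.8182·10.3656] = 16.2914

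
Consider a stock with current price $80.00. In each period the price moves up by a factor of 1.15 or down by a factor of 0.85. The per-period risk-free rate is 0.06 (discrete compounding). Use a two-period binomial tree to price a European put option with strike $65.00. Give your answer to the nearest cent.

Risk-neutral probability p = (1 + 0.06 − 0.85)/(1.15 − 0.85) = 0.2100/0.3000 = 0.7000
Terminal stock prices: S_uu = 105.8, S_ud = 78.2, S_dd = 57.8
Terminal payoffs (K − S): max(-40.8, 0) = 0, max(-13.2, 0) = 0, max(7.2, 0) = 7.2
Node u (S = 92): V_u = 1/1.06·[0.7000·0.0000 + 0.3000·0.0000] = 0.0000
Node d (S = 68): V_d = 1/1.06·[0.7000·0.0000 + 0.3000·7.2000] = 2.0377
Node 0 (S = 80): V_0 = 1/1.06·[0.7000·0.0000 + 0.3000·2.0377] = 0.5767

$0.58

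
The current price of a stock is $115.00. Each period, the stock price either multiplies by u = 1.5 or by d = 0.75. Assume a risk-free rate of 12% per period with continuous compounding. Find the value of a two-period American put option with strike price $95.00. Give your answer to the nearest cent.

Risk-neutral probability p = (e^0.12 − 0.75)/(1.5 − 0.75) = 0.3775/0.7500 = 0.5033
Terminal stock prices: S_uu = 258.8, S_ud = 129.4, S_dd = 64.69
Terminal payoffs (K − S): max(-163.8, 0) = 0, max(-34.38, 0) = 0, max(30.31, 0) = 30.31
Node u (S = 172.5): continuation = e^(−0.12)·[0.5033·0.0000 + 0.4967·0.0000] = 0.0000; exercise value = 0.0000 ≤ continuation, so V_u = 0.0000
Node d (S = 86.25): continuation = e^(−0.12)·[0.5033·0.0000 + 0.4967·30.3125] = 13.3529; exercise value = 8.7500 ≤ continuation, so V_d = 13.3529
Node 0 (S = 115): continuation = e^(−0.12)·[0.5033·0.0000 + 0.4967·13.3529] = 5.8820; exercise value = 0.0000 ≤ continuation, so V_0 = 5.8820

$5.88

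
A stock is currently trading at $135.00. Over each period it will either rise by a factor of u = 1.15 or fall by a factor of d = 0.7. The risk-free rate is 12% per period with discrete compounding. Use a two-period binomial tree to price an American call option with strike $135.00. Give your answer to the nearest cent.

$30.23

Risk-neutral probability p = (1 + 0.12 − 0.7)/(1.15 − 0.7) = 0.4200/0.4500 = 0.9333
Terminal stock prices: S_uu = 178.5, S_ud = 108.7, S_dd = 66.15
Terminal payoffs (S − K): max(43.54, 0) = 43.54, max(-26.33, 0) = 0, max(-68.85, 0) = 0
Node u (S = 155.2): continuation = 1/1.12·[0.9333·43.5375 + 0.0667·0.0000] = 36.2812; exercise value = 20.2500 ≤ continuation, so V_u = 36.2812
Node d (S = 94.5): continuation = 1/1.12·[0.9333·0.0000 + 0.0667·0.0000] = 0.0000; exercise value = 0.0000 ≤ continuation, so V_d = 0.0000
Node 0 (S = 135): continuation = 1/1.12·[0.9333·36.2812 + 0.0667·0.0000] = 30.2344; exercise value = 0.0000 ≤ continuation, so V_0 = 30.2344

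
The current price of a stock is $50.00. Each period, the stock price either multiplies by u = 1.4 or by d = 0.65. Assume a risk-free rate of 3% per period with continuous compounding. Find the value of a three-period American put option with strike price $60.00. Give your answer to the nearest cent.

Risk-neutral probability p = (e^0.03 − 0.65)/(1.4 − 0.65) = 0.3805/0.7500 = 0.5073
Terminal stock prices: S_uuu = 137.2, S_uud = 63.7, S_udd = 29.58, S_ddd = 13.73
Terminal payoffs (K − S): max(-77.2, 0) = 0, max(-3.7, 0) = 0, max(30.42, 0) = 30.42, max(46.27, 0) = 46.27
Node uu (S = 98): continuation = e^(−0.03)·[0.5073·0.0000 + 0.4927·0.0000] = 0.0000; exercise value = 0.0000 ≤ continuation, so V_uu = 0.0000
Node ud (S = 45.5): continuation = e^(−0.03)·[0.5073·0.0000 + 0.4927·30.4250] = 14.5482; exercise value = 14.5000 ≤ continuation, so V_ud = 14.5482
Node dd (S = 21.13): continuation = e^(−0.03)·[0.5073·30.4250 + 0.4927·46.2687] = 37.1017; exercise value = 38.8750 > continuation, so V_dd = 38.8750 (exercise)
Node u (S = 70): continuation = e^(−0.03)·[0.5073·0.0000 + 0.4927·14.5482] = 6.9564; exercise value = 0.0000 ≤ continuation, so V_u = 6.9564
Node d (S = 32.5): continuation = e^(−0.03)·[0.5073·14.5482 + 0.4927·38.8750] = 25.7504; exercise value = 27.5000 > continuation, so V_d = 27.5000 (exercise)
Node 0 (S = 50): continuation = e^(−0.03)·[0.5073·6.9564 + 0.4927·27.5000] = 16.5741; exercise value = 10.0000 ≤ continuation, so V_0 = 16.5741

$16.57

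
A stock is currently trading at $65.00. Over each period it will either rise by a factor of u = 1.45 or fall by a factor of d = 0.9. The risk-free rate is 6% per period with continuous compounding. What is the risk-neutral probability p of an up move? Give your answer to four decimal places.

Risk-neutral probability p = (e^0.06 − 0.9)/(1.45 − 0.9) = 0.1618/0.5500 = 0.2942

p = 0.2942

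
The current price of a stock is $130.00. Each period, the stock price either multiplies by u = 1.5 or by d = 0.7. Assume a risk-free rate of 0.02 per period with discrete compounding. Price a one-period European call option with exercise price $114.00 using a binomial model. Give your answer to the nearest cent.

Risk-neutral probability p = (1 + 0.02 − 0.7)/(1.5 − 0.7) = 0.3200/0.8000 = 0.4000
Terminal stock prices: S_u = 195, S_d = 91
Terminal payoffs (S − K): max(81, 0) = 81, max(-23, 0) = 0
Node 0 (S = 130): V_0 = 1/1.02·[0.4000·81.0000 + 0.6000·0.0000] = 31.7647

$31.76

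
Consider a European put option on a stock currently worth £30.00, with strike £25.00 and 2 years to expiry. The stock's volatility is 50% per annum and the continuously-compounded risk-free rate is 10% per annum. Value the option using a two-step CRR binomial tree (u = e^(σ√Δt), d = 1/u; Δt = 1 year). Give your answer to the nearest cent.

CRR parameters: u = e^(σ√Δt) = e^(0.5·√1) = 1.6487, d = 1/u = 0.6065
Per-period rate: rΔt = 0.1·1 = 0.1, so R = e^0.1 = 1.1052
Risk-neutral probability p = (e^0.1 − 0.6065)/(1.6487 − 0.6065) = 0.4986/1.0422 = 0.4785
Terminal stock prices: S_uu = 81.55, S_ud = 30, S_dd = 11.04
Terminal payoffs (K − S): max(-56.55, 0) = 0, max(-5, 0) = 0, max(13.96, 0) = 13.96
Node u (S = 49.46): V_u = e^(−0.1)·[0.4785·0.0000 + 0.5215·0.0000] = 0.0000
Node d (S = 18.2): V_d = e^(−0.1)·[0.4785·0.0000 + 0.5215·13.9636] = 6.5896
Node 0 (S = 30): V_0 = e^(−0.1)·[0.4785·0.0000 + 0.5215·6.5896] = 3.1097

£3.11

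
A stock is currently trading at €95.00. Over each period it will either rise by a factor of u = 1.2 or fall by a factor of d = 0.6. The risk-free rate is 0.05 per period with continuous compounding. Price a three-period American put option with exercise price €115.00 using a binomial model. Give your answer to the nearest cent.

€25.51

Risk-neutral probability p = (e^0.05 − 0.6)/(1.2 − 0.6) = 0.4513/0.6000 = 0.7521
Terminal stock prices: S_uuu = 164.2, S_uud = 82.08, S_udd = 41.04, S_ddd = 20.52
Terminal payoffs (K − S): max(-49.16, 0) = 0, max(32.92, 0) = 32.92, max(73.96, 0) = 73.96, max(94.48, 0) = 94.48
Node uu (S = 136.8): continuation = e^(−0.05)·[0.7521·0.0000 + 0.2479·32.9200] = 7.7623; exercise value = 0.0000 ≤ continuation, so V_uu = 7.7623
Node ud (S = 68.4): continuation = e^(−0.05)·[0.7521·32.9200 + 0.2479·73.9600] = 40.9914; exercise value = 46.6000 > continuation, so V_ud = 46.6000 (exercise)
Node dd (S = 34.2): continuation = e^(−0.05)·[0.7521·73.9600 + 0.2479·94.4800] = 75.1914; exercise value = 80.8000 > continuation, so V_dd = 80.8000 (exercise)
Node u (S = 114): continuation = e^(−0.05)·[0.7521·7.7623 + 0.2479·46.6000] = 16.5413; exercise value = 1.0000 ≤ continuation, so V_u = 16.5413
Node d (S = 57): continuation = e^(−0.05)·[0.7521·46.6000 + 0.2479·80.8000] = 52.3914; exercise value = 58.0000 > continuation, so V_d = 58.0000 (exercise)
Node 0 (S = 95): continuation = e^(−0.05)·[0.7521·16.5413 + 0.2479·58.0000] = 25.5102; exercise value = 20.0000 ≤ continuation, so V_0 = 25.5102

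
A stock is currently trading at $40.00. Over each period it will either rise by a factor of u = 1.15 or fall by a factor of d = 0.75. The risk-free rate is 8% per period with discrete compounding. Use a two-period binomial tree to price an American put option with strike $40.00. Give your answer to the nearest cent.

$2.30

Risk-neutral probability p = (1 + 0.08 − 0.75)/(1.15 − 0.75) = 0.3300/0.4000 = 0.8250
Terminal stock prices: S_uu = 52.9, S_ud = 34.5, S_dd = 22.5
Terminal payoffs (K − S): max(-12.9, 0) = 0, max(5.5, 0) = 5.5, max(17.5, 0) = 17.5
Node u (S = 46): continuation = 1/1.08·[0.8250·0.0000 + 0.1750·5.5000] = 0.8912; exercise value = 0.0000 ≤ continuation, so V_u = 0.8912
Node d (S = 30): continuation = 1/1.08·[0.8250·5.5000 + 0.1750·17.5000] = 7.0370; exercise value = 10.0000 > continuation, so V_d = 10.0000 (exercise)
Node 0 (S = 40): continuation = 1/1.08·[0.8250·0.8912 + 0.1750·10.0000] = 2.3012; exercise value = 0.0000 ≤ continuation, so V_0 = 2.3012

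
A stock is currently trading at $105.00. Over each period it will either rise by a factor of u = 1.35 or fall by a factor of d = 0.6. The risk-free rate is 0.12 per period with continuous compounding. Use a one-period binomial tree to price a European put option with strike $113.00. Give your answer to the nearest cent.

$13.16

Risk-neutral probability p = (e^0.12 − 0.6)/(1.35 − 0.6) = 0.5275/0.7500 = 0.7033
Terminal stock prices: S_u = 141.8, S_d = 63
Terminal payoffs (K − S): max(-28.75, 0) = 0, max(50, 0) = 50
Node 0 (S = 105): V_0 = e^(−0.12)·[0.7033·0.0000 + 0.2967·50.0000] = 13.1562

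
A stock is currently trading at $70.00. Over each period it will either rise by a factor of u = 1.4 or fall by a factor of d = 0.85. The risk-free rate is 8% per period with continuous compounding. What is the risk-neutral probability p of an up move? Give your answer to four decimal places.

p = 0.4242

Risk-neutral probability p = (e^0.08 − 0.85)/(1.4 − 0.85) = 0.2333/0.5500 = 0.4242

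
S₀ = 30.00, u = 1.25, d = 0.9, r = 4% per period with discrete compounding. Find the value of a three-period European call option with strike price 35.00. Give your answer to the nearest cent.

Risk-neutral probability p = (1 + 0.04 − 0.9)/(1.25 − 0.9) = 0.1400/0.3500 = 0.4000
Terminal stock prices: S_uuu = 58.59, S_uud = 42.19, S_udd = 30.38, S_ddd = 21.87
Terminal payoffs (S − K): max(23.59, 0) = 23.59, max(7.188, 0) = 7.188, max(-4.625, 0) = 0, max(-13.13, 0) = 0
Node uu (S = 46.88): V_uu = 1/1.04·[0.4000·23.5938 + 0.6000·7.1875] = 13.2212
Node ud (S = 33.75): V_ud = 1/1.04·[0.4000·7.1875 + 0.6000·0.0000] = 2.7644
Node dd (S = 24.3): V_dd = 1/1.04·[0.4000·0.0000 + 0.6000·0.0000] = 0.0000
Node u (S = 37.5): V_u = 1/1.04·[0.4000·13.2212 + 0.6000·2.7644] = 6.6799
Node d (S = 27): V_d = 1/1.04·[0.4000·2.7644 + 0.6000·0.0000] = 1.0632
Node 0 (S = 30): V_0 = 1/1.04·[0.4000·6.6799 + 0.6000·1.0632] = 3.1826

3.18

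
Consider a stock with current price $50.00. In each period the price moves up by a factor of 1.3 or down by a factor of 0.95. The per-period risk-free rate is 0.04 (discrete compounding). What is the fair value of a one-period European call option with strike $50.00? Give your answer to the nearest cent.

Risk-neutral probability p = (1 + 0.04 − 0.95)/(1.3 − 0.95) = 0.0900/0.3500 = 0.2571
Terminal stock prices: S_u = 65, S_d = 47.5
Terminal payoffs (S − K): max(15, 0) = 15, max(-2.5, 0) = 0
Node 0 (S = 50): V_0 = 1/1.04·[0.2571·15.0000 + 0.7429·0.0000] = 3.7088

$3.71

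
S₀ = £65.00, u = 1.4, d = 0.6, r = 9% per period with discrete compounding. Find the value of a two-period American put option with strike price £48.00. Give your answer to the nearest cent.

£3.20

Risk-neutral probability p = (1 + 0.09 − 0.6)/(1.4 − 0.6) = 0.4900/0.8000 = 0.6125
Terminal stock prices: S_uu = 127.4, S_ud = 54.6, S_dd = 23.4
Terminal payoffs (K − S): max(-79.4, 0) = 0, max(-6.6, 0) = 0, max(24.6, 0) = 24.6
Node u (S = 91): continuation = 1/1.09·[0.6125·0.0000 + 0.3875·0.0000] = 0.0000; exercise value = 0.0000 ≤ continuation, so V_u = 0.0000
Node d (S = 39): continuation = 1/1.09·[0.6125·0.0000 + 0.3875·24.6000] = 8.7454; exercise value = 9.0000 > continuation, so V_d = 9.0000 (exercise)
Node 0 (S = 65): continuation = 1/1.09·[0.6125·0.0000 + 0.3875·9.0000] = 3.1995; exercise value = 0.0000 ≤ continuation, so V_0 = 3.1995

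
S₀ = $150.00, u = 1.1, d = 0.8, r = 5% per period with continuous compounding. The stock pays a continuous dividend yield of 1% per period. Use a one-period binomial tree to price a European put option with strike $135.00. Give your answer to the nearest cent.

Per-period risk-free factor R = e^0.05 = 1.0513; dividend-adjusted growth = e^(0.05−0.01) = 1.0408.
Risk-neutral probability p = (1.0408 − 0.8)/(1.1 − 0.8) = 0.2408/0.3000 = 0.8027
Terminal stock prices: S_u = 165, S_d = 120
Terminal payoffs (K − S): max(-30, 0) = 0, max(15, 0) = 15
Node 0 (S = 150): V_0 = e^(−0.05)·[0.8027·0.0000 + 0.1973·15.0000] = 2.8151

$2.82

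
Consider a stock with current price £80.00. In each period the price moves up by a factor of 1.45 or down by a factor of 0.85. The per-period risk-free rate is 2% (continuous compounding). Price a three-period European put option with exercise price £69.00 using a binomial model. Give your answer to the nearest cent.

Risk-neutral probability p = (e^0.02 − 0.85)/(1.45 − 0.85) = 0.1702/0.6000 = 0.2837
Terminal stock prices: S_uuu = 243.9, S_uud = 143, S_udd = 83.81, S_ddd = 49.13
Terminal payoffs (K − S): max(-174.9, 0) = 0, max(-73.97, 0) = 0, max(-14.81, 0) = 0, max(19.87, 0) = 19.87
Node uu (S = 168.2): V_uu = e^(−0.02)·[0.2837·0.0000 + 0.7163·0.0000] = 0.0000
Node ud (S = 98.6): V_ud = e^(−0.02)·[0.2837·0.0000 + 0.7163·0.0000] = 0.0000
Node dd (S = 57.8): V_dd = e^(−0.02)·[0.2837·0.0000 + 0.7163·19.8700] = 13.9517
Node u (S = 116): V_u = e^(−0.02)·[0.2837·0.0000 + 0.7163·0.0000] = 0.0000
Node d (S = 68): V_d = e^(−0.02)·[0.2837·0.0000 + 0.7163·13.9517] = 9.7961
Node 0 (S = 80): V_0 = e^(−0.02)·[0.2837·0.0000 + 0.7163·9.7961] = 6.8783

£6.88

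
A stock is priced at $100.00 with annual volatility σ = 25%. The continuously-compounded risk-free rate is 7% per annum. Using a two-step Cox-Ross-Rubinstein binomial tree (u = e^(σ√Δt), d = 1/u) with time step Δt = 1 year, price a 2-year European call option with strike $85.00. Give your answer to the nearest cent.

$29.81

CRR parameters: u = e^(σ√Δt) = e^(0.25·√1) = 1.2840, d = 1/u = 0.7788
Per-period rate: rΔt = 0.07·1 = 0.07, so R = e^0.07 = 1.0725
Risk-neutral probability p = (e^0.07 − 0.7788)/(1.2840 − 0.7788) = 0.2937/0.5052 = 0.5813
Terminal stock prices: S_uu = 164.9, S_ud = 100, S_dd = 60.65
Terminal payoffs (S − K): max(79.87, 0) = 79.87, max(15, 0) = 15, max(-24.35, 0) = 0
Node u (S = 128.4): V_u = e^(−0.07)·[0.5813·79.8721 + 0.4187·15.0000] = 49.1491
Node d (S = 77.88): V_d = e^(−0.07)·[0.5813·15.0000 + 0.4187·0.0000] = 8.1306
Node 0 (S = 100): V_0 = e^(−0.07)·[0.5813·49.1491 + 0.4187·8.1306] = 29.8145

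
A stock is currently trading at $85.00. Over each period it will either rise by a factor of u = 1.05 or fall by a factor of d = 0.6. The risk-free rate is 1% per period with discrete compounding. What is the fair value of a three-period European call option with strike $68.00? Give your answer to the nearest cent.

$22.31

Risk-neutral probability p = (1 + 0.01 − 0.6)/(1.05 − 0.6) = 0.4100/0.4500 = 0.9111
Terminal stock prices: S_uuu = 98.4, S_uud = 56.23, S_udd = 32.13, S_ddd = 18.36
Terminal payoffs (S − K): max(30.4, 0) = 30.4, max(-11.77, 0) = 0, max(-35.87, 0) = 0, max(-49.64, 0) = 0
Node uu (S = 93.71): V_uu = 1/1.01·[0.9111·30.3981 + 0.0889·0.0000] = 27.4219
Node ud (S = 53.55): V_ud = 1/1.01·[0.9111·0.0000 + 0.0889·0.0000] = 0.0000
Node dd (S = 30.6): V_dd = 1/1.01·[0.9111·0.0000 + 0.0889·0.0000] = 0.0000
Node u (S = 89.25): V_u = 1/1.01·[0.9111·27.4219 + 0.0889·0.0000] = 24.7370
Node d (S = 51): V_d = 1/1.01·[0.9111·0.0000 + 0.0889·0.0000] = 0.0000
Node 0 (S = 85): V_0 = 1/1.01·[0.9111·24.7370 + 0.0889·0.0000] = 22.3150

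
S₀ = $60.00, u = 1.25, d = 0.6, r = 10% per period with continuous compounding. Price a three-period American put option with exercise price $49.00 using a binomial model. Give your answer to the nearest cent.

Risk-neutral probability p = (e^0.1 − 0.6)/(1.25 − 0.6) = 0.5052/0.6500 = 0.7772
Terminal stock prices: S_uuu = 117.2, S_uud = 56.25, S_udd = 27, S_ddd = 12.96
Terminal payoffs (K − S): max(-68.19, 0) = 0, max(-7.25, 0) = 0, max(22, 0) = 22, max(36.04, 0) = 36.04
Node uu (S = 93.75): continuation = e^(−0.1)·[0.7772·0.0000 + 0.2228·0.0000] = 0.0000; exercise value = 0.0000 ≤ continuation, so V_uu = 0.0000
Node ud (S = 45): continuation = e^(−0.1)·[0.7772·0.0000 + 0.2228·22.0000] = 4.4354; exercise value = 4.0000 ≤ continuation, so V_ud = 4.4354
Node dd (S = 21.6): continuation = e^(−0.1)·[0.7772·22.0000 + 0.2228·36.0400] = 22.7370; exercise value = 27.4000 > continuation, so V_dd = 27.4000 (exercise)
Node u (S = 75): continuation = e^(−0.1)·[0.7772·0.0000 + 0.2228·4.4354] = 0.8942; exercise value = 0.0000 ≤ continuation, so V_u = 0.8942
Node d (S = 36): continuation = e^(−0.1)·[0.7772·4.4354 + 0.2228·27.4000] = 8.6432; exercise value = 13.0000 > continuation, so V_d = 13.0000 (exercise)
Node 0 (S = 60): continuation = e^(−0.1)·[0.7772·0.8942 + 0.2228·13.0000] = 3.2498; exercise value = 0.0000 ≤ continuation, so V_0 = 3.2498

$3.25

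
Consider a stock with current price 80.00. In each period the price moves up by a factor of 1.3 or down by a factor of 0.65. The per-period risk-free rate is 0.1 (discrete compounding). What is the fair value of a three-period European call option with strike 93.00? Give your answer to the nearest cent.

Risk-neutral probability p = (1 + 0.1 − 0.65)/(1.3 − 0.65) = 0.4500/0.6500 = 0.6923
Terminal stock prices: S_uuu = 175.8, S_uud = 87.88, S_udd = 43.94, S_ddd = 21.97
Terminal payoffs (S − K): max(82.76, 0) = 82.76, max(-5.12, 0) = 0, max(-49.06, 0) = 0, max(-71.03, 0) = 0
Node uu (S = 135.2): V_uu = 1/1.1·[0.6923·82.7600 + 0.3077·0.0000] = 52.0867
Node ud (S = 67.6): V_ud = 1/1.1·[0.6923·0.0000 + 0.3077·0.0000] = 0.0000
Node dd (S = 33.8): V_dd = 1/1.1·[0.6923·0.0000 + 0.3077·0.0000] = 0.0000
Node u (S = 104): V_u = 1/1.1·[0.6923·52.0867 + 0.3077·0.0000] = 32.7818
Node d (S = 52): V_d = 1/1.1·[0.6923·0.0000 + 0.3077·0.0000] = 0.0000
Node 0 (S = 80): V_0 = 1/1.1·[0.6923·32.7818 + 0.3077·0.0000] = 20.6319

20.63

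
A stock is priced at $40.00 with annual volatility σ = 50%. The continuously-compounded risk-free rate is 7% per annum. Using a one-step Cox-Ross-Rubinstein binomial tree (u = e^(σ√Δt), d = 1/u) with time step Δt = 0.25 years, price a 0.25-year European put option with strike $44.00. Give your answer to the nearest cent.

$6.66

CRR parameters: u = e^(σ√Δt) = e^(0.5·√0.25) = 1.2840, d = 1/u = 0.7788
Per-period rate: rΔt = 0.07·0.25 = 0.0175, so R = e^0.0175 = 1.0177
Risk-neutral probability p = (e^0.0175 − 0.7788)/(1.2840 − 0.7788) = 0.2389/0.5052 = 0.4728
Terminal stock prices: S_u = 51.36, S_d = 31.15
Terminal payoffs (K − S): max(-7.361, 0) = 0, max(12.85, 0) = 12.85
Node 0 (S = 40): V_0 = e^(−0.0175)·[0.4728·0.0000 + 0.5272·12.8480] = 6.6564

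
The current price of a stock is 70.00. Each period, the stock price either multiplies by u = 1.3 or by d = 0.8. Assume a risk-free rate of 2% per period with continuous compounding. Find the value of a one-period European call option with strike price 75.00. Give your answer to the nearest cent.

6.91

Risk-neutral probability p = (e^0.02 − 0.8)/(1.3 − 0.8) = 0.2202/0.5000 = 0.4404
Terminal stock prices: S_u = 91, S_d = 56
Terminal payoffs (S − K): max(16, 0) = 16, max(-19, 0) = 0
Node 0 (S = 70): V_0 = e^(−0.02)·[0.4404·16.0000 + 0.5596·0.0000] = 6.9069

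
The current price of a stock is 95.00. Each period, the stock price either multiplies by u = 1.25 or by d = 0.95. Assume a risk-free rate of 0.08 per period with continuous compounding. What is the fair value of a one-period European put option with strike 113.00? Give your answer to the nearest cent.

Risk-neutral probability p = (e^0.08 − 0.95)/(1.25 − 0.95) = 0.1333/0.3000 = 0.4443
Terminal stock prices: S_u = 118.8, S_d = 90.25
Terminal payoffs (K − S): max(-5.75, 0) = 0, max(22.75, 0) = 22.75
Node 0 (S = 95): V_0 = e^(−0.08)·[0.4443·0.0000 + 0.5557·22.7500] = 11.6704

11.67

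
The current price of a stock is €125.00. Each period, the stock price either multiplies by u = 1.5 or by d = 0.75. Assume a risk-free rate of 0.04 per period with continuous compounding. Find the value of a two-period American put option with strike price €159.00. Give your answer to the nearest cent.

€42.41

Risk-neutral probability p = (e^0.04 − 0.75)/(1.5 − 0.75) = 0.2908/0.7500 = 0.3877
Terminal stock prices: S_uu = 281.2, S_ud = 140.6, S_dd = 70.31
Terminal payoffs (K − S): max(-122.2, 0) = 0, max(18.38, 0) = 18.38, max(88.69, 0) = 88.69
Node u (S = 187.5): continuation = e^(−0.04)·[0.3877·0.0000 + 0.6123·18.3750] = 10.8090; exercise value = 0.0000 ≤ continuation, so V_u = 10.8090
Node d (S = 93.75): continuation = e^(−0.04)·[0.3877·18.3750 + 0.6123·88.6875] = 59.0155; exercise value = 65.2500 > continuation, so V_d = 65.2500 (exercise)
Node 0 (S = 125): continuation = e^(−0.04)·[0.3877·10.8090 + 0.6123·65.2500] = 42.4099; exercise value = 34.0000 ≤ continuation, so V_0 = 42.4099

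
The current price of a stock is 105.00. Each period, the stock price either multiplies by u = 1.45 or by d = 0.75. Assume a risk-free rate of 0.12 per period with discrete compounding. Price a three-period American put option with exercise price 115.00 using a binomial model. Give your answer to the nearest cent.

Risk-neutral probability p = (1 + 0.12 − 0.75)/(1.45 − 0.75) = 0.3700/0.7000 = 0.5286
Terminal stock prices: S_uuu = 320.1, S_uud = 165.6, S_udd = 85.64, S_ddd = 44.3
Terminal payoffs (K − S): max(-205.1, 0) = 0, max(-50.57, 0) = 0, max(29.36, 0) = 29.36, max(70.7, 0) = 70.7
Node uu (S = 220.8): continuation = 1/1.12·[0.5286·0.0000 + 0.4714·0.0000] = 0.0000; exercise value = 0.0000 ≤ continuation, so V_uu = 0.0000
Node ud (S = 114.2): continuation = 1/1.12·[0.5286·0.0000 + 0.4714·29.3594] = 12.3579; exercise value = 0.8125 ≤ continuation, so V_ud = 12.3579
Node dd (S = 59.06): continuation = 1/1.12·[0.5286·29.3594 + 0.4714·70.7031] = 43.6161; exercise value = 55.9375 > continuation, so V_dd = 55.9375 (exercise)
Node u (S = 152.2): continuation = 1/1.12·[0.5286·0.0000 + 0.4714·12.3579] = 5.2017; exercise value = 0.0000 ≤ continuation, so V_u = 5.2017
Node d (S = 78.75): continuation = 1/1.12·[0.5286·12.3579 + 0.4714·55.9375] = 29.3773; exercise value = 36.2500 > continuation, so V_d = 36.2500 (exercise)
Node 0 (S = 105): continuation = 1/1.12·[0.5286·5.2017 + 0.4714·36.2500] = 17.7132; exercise value = 10.0000 ≤ continuation, so V_0 = 17.7132

17.71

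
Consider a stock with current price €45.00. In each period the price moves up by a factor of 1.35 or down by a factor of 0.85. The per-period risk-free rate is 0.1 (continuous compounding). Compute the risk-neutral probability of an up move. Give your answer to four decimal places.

p = 0.5103

Risk-neutral probability p = (e^0.1 − 0.85)/(1.35 − 0.85) = 0.2552/0.5000 = 0.5103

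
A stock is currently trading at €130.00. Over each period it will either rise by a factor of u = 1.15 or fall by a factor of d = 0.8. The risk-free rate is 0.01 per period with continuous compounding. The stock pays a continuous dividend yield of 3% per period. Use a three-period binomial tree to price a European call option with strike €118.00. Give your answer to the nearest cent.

Per-period risk-free factor R = e^0.01 = 1.0101; dividend-adjusted growth = e^(0.01−0.03) = 0.9802.
Risk-neutral probability p = (0.9802 − 0.8)/(1.15 − 0.8) = 0.1802/0.3500 = 0.5149
Terminal stock prices: S_uuu = 197.7, S_uud = 137.5, S_udd = 95.68, S_ddd = 66.56
Terminal payoffs (S − K): max(79.71, 0) = 79.71, max(19.54, 0) = 19.54, max(-22.32, 0) = 0, max(-51.44, 0) = 0
Node uu (S = 171.9): V_uu = e^(−0.01)·[0.5149·79.7137 + 0.4851·19.5400] = 50.0180
Node ud (S = 119.6): V_ud = e^(−0.01)·[0.5149·19.5400 + 0.4851·0.0000] = 9.9601
Node dd (S = 83.2): V_dd = e^(−0.01)·[0.5149·0.0000 + 0.4851·0.0000] = 0.0000
Node u (S = 149.5): V_u = e^(−0.01)·[0.5149·50.0180 + 0.4851·9.9601] = 30.2797
Node d (S = 104): V_d = e^(−0.01)·[0.5149·9.9601 + 0.4851·0.0000] = 5.0770
Node 0 (S = 130): V_0 = e^(−0.01)·[0.5149·30.2797 + 0.4851·5.0770] = 17.8731

€17.87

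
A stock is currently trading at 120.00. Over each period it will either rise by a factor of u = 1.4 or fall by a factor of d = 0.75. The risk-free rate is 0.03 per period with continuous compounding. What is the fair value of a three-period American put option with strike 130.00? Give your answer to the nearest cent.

28.07

Risk-neutral probability p = (e^0.03 − 0.75)/(1.4 − 0.75) = 0.2805/0.6500 = 0.4315
Terminal stock prices: S_uuu = 329.3, S_uud = 176.4, S_udd = 94.5, S_ddd = 50.62
Terminal payoffs (K − S): max(-199.3, 0) = 0, max(-46.4, 0) = 0, max(35.5, 0) = 35.5, max(79.38, 0) = 79.38
Node uu (S = 235.2): continuation = e^(−0.03)·[0.4315·0.0000 + 0.5685·0.0000] = 0.0000; exercise value = 0.0000 ≤ continuation, so V_uu = 0.0000
Node ud (S = 126): continuation = e^(−0.03)·[0.4315·0.0000 + 0.5685·35.5000] = 19.5864; exercise value = 4.0000 ≤ continuation, so V_ud = 19.5864
Node dd (S = 67.5): continuation = e^(−0.03)·[0.4315·35.5000 + 0.5685·79.3750] = 58.6579; exercise value = 62.5000 > continuation, so V_dd = 62.5000 (exercise)
Node u (S = 168): continuation = e^(−0.03)·[0.4315·0.0000 + 0.5685·19.5864] = 10.8064; exercise value = 0.0000 ≤ continuation, so V_u = 10.8064
Node d (S = 90): continuation = e^(−0.03)·[0.4315·19.5864 + 0.5685·62.5000] = 42.6842; exercise value = 40.0000 ≤ continuation, so V_d = 42.6842
Node 0 (S = 120): continuation = e^(−0.03)·[0.4315·10.8064 + 0.5685·42.6842] = 28.0749; exercise value = 10.0000 ≤ continuation, so V_0 = 28.0749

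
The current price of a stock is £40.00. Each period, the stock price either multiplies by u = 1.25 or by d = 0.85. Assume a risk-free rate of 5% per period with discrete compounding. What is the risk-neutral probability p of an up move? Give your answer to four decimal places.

Risk-neutral probability p = (1 + 0.05 − 0.85)/(1.25 − 0.85) = 0.2000/0.4000 = 0.5000

p = 0.5000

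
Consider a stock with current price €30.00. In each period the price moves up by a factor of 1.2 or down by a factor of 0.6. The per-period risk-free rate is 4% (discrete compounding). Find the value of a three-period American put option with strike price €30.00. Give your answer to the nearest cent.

Risk-neutral probability p = (1 + 0.04 − 0.6)/(1.2 − 0.6) = 0.4400/0.6000 = 0.7333
Terminal stock prices: S_uuu = 51.84, S_uud = 25.92, S_udd = 12.96, S_ddd = 6.48
Terminal payoffs (K − S): max(-21.84, 0) = 0, max(4.08, 0) = 4.08, max(17.04, 0) = 17.04, max(23.52, 0) = 23.52
Node uu (S = 43.2): continuation = 1/1.04·[0.7333·0.0000 + 0.2667·4.0800] = 1.0462; exercise value = 0.0000 ≤ continuation, so V_uu = 1.0462
Node ud (S = 21.6): continuation = 1/1.04·[0.7333·4.0800 + 0.2667·17.0400] = 7.2462; exercise value = 8.4000 > continuation, so V_ud = 8.4000 (exercise)
Node dd (S = 10.8): continuation = 1/1.04·[0.7333·17.0400 + 0.2667·23.5200] = 18.0462; exercise value = 19.2000 > continuation, so V_dd = 19.2000 (exercise)
Node u (S = 36): continuation = 1/1.04·[0.7333·1.0462 + 0.2667·8.4000] = 2.8915; exercise value = 0.0000 ≤ continuation, so V_u = 2.8915
Node d (S = 18): continuation = 1/1.04·[0.7333·8.4000 + 0.2667·19.2000] = 10.8462; exercise value = 12.0000 > continuation, so V_d = 12.0000 (exercise)
Node 0 (S = 30): continuation = 1/1.04·[0.7333·2.8915 + 0.2667·12.0000] = 5.1158; exercise value = 0.0000 ≤ continuation, so V_0 = 5.1158

€5.12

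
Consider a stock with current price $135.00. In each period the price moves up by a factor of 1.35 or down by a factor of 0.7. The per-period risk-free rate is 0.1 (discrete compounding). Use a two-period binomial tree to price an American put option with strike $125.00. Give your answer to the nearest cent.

Risk-neutral probability p = (1 + 0.1 − 0.7)/(1.35 − 0.7) = 0.4000/0.6500 = 0.6154
Terminal stock prices: S_uu = 246, S_ud = 127.6, S_dd = 66.15
Terminal payoffs (K − S): max(-121, 0) = 0, max(-2.575, 0) = 0, max(58.85, 0) = 58.85
Node u (S = 182.2): continuation = 1/1.1·[0.6154·0.0000 + 0.3846·0.0000] = 0.0000; exercise value = 0.0000 ≤ continuation, so V_u = 0.0000
Node d (S = 94.5): continuation = 1/1.1·[0.6154·0.0000 + 0.3846·58.8500] = 20.5769; exercise value = 30.5000 > continuation, so V_d = 30.5000 (exercise)
Node 0 (S = 135): continuation = 1/1.1·[0.6154·0.0000 + 0.3846·30.5000] = 10.6643; exercise value = 0.0000 ≤ continuation, so V_0 = 10.6643

$10.66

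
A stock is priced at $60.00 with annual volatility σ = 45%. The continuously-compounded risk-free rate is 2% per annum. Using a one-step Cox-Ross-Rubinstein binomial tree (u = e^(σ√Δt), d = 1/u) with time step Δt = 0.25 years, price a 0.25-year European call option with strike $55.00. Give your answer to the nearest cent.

CRR parameters: u = e^(σ√Δt) = e^(0.45·√0.25) = 1.2523, d = 1/u = 0.7985
Per-period rate: rΔt = 0.02·0.25 = 0.005, so R = e^0.005 = 1.0050
Risk-neutral probability p = (e^0.005 − 0.7985)/(1.2523 − 0.7985) = 0.2065/0.4538 = 0.4550
Terminal stock prices: S_u = 75.14, S_d = 47.91
Terminal payoffs (S − K): max(20.14, 0) = 20.14, max(-7.089, 0) = 0
Node 0 (S = 60): V_0 = e^(−0.005)·[0.4550·20.1394 + 0.5450·0.0000] = 9.1183

$9.12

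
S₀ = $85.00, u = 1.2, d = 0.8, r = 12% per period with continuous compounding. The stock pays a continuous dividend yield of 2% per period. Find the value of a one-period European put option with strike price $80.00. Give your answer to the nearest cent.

$2.52

Per-period risk-free factor R = e^0.12 = 1.1275; dividend-adjusted growth = e^(0.12−0.02) = 1.1052.
Risk-neutral probability p = (1.1052 − 0.8)/(1.2 − 0.8) = 0.3052/0.4000 = 0.7629
Terminal stock prices: S_u = 102, S_d = 68
Terminal payoffs (K − S): max(-22, 0) = 0, max(12, 0) = 12
Node 0 (S = 85): V_0 = e^(−0.12)·[0.7629·0.0000 + 0.2371·12.0000] = 2.5232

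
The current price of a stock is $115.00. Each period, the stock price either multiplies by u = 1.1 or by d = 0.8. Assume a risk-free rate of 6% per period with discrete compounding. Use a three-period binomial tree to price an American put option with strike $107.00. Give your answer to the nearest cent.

Risk-neutral probability p = (1 + 0.06 − 0.8)/(1.1 − 0.8) = 0.2600/0.3000 = 0.8667
Terminal stock prices: S_uuu = 153.1, S_uud = 111.3, S_udd = 80.96, S_ddd = 58.88
Terminal payoffs (K − S): max(-46.07, 0) = 0, max(-4.32, 0) = 0, max(26.04, 0) = 26.04, max(48.12, 0) = 48.12
Node uu (S = 139.2): continuation = 1/1.06·[0.8667·0.0000 + 0.1333·0.0000] = 0.0000; exercise value = 0.0000 ≤ continuation, so V_uu = 0.0000
Node ud (S = 101.2): continuation = 1/1.06·[0.8667·0.0000 + 0.1333·26.0400] = 3.2755; exercise value = 5.8000 > continuation, so V_ud = 5.8000 (exercise)
Node dd (S = 73.6): continuation = 1/1.06·[0.8667·26.0400 + 0.1333·48.1200] = 27.3434; exercise value = 33.4000 > continuation, so V_dd = 33.4000 (exercise)
Node u (S = 126.5): continuation = 1/1.06·[0.8667·0.0000 + 0.1333·5.8000] = 0.7296; exercise value = 0.0000 ≤ continuation, so V_u = 0.7296
Node d (S = 92): continuation = 1/1.06·[0.8667·5.8000 + 0.1333·33.4000] = 8.9434; exercise value = 15.0000 > continuation, so V_d = 15.0000 (exercise)
Node 0 (S = 115): continuation = 1/1.06·[0.8667·0.7296 + 0.1333·15.0000] = 2.4833; exercise value = 0.0000 ≤ continuation, so V_0 = 2.4833

$2.48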